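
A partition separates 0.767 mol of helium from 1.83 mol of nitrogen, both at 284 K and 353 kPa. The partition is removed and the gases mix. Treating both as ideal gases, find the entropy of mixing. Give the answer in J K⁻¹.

ΔS_mix = 13.1 J/K

Mole fractions: x_A = 0.767/2.6 = 0.295, x_B = 0.705.
ΔS_mix = −R(n_A ln x_A + n_B ln x_B) = −8.314 × (0.767 ln 0.295 + 1.83 ln 0.705) = 13.1 J/K.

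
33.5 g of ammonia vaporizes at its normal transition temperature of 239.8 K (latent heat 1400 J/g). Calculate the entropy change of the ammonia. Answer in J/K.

Heat absorbed by the substance: Q = mL = 33.5 × 1400 = 46900 J.
At constant T, ΔS = Q_rev/T = 46900 / 239.8 = 196 J/K.

ΔS = 196 J/K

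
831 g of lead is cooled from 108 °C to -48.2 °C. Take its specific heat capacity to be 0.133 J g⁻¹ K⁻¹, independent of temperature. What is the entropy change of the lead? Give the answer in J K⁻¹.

ΔS = -58.3 J/K

In kelvin: T₁ = 381.15 K, T₂ = 224.95 K. ΔS = ∫dQ_rev/T = m c ln(T₂/T₁) = 831 × 0.133 × ln(224.95/381.15) = -58.3 J/K.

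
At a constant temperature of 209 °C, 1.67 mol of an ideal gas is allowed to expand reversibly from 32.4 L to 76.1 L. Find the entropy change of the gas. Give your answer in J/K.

ΔS_gas = 11.9 J/K

For an isothermal ideal gas ΔS_gas = nR ln(V₂/V₁) = 1.67 × 8.314 × ln(76.1/32.4) = 11.9 J/K.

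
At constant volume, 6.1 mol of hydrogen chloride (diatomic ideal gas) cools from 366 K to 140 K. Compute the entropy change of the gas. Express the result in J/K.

At constant volume, ΔS = nC_V ln(T₂/T₁) with C_V = 5R/2 = 20.79 J mol⁻¹ K⁻¹.
ΔS = 6.1 × 20.79 × ln(140/366) = -122 J/K.

ΔS = -122 J/K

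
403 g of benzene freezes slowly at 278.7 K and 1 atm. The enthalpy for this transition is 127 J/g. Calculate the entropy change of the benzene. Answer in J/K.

ΔS = -184 J/K

Heat released by the substance: Q = −mL = −403 × 127 = −51181 J.
At constant T, ΔS = Q_rev/T = −51181 / 278.7 = -184 J/K.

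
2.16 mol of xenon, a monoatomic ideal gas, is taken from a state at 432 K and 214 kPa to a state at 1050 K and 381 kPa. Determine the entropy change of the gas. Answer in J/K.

ΔS = 29.5 J/K

ΔS = nC_p ln(T₂/T₁) − nR ln(P₂/P₁), with C_p = 5R/2 = 20.79 J mol⁻¹ K⁻¹ for a monoatomic ideal gas.
ΔS = 2.16 × [20.79 × ln(1050/432) − 8.314 × ln(381/214)] = 29.5 J/K.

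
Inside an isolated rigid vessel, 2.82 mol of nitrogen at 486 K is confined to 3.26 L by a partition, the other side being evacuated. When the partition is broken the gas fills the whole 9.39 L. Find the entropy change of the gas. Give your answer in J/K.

ΔS_gas = 24.8 J/K

For an ideal gas in free expansion Q = 0 and W = 0, so T is unchanged.
Entropy is a state function; using a reversible isothermal path, ΔS_gas = nR ln(V₂/V₁) = 2.82 × 8.314 × ln(9.39/3.26) = 24.8 J/K.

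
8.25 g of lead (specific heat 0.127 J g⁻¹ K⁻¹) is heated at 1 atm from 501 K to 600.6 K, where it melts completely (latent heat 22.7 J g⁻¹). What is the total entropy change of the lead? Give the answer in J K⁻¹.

ΔS = 0.502 J/K

Warming step: ΔS₁ = m c ln(T_tr/T_i) = 8.25 × 0.127 × ln(600.6/501) = 0.19 J/K.
Phase change: ΔS₂ = +mL/T_tr = 8.25 × 22.7 / 600.6 = 0.3118 J/K.
ΔS_total = (0.19) + (0.3118) = 0.502 J/K.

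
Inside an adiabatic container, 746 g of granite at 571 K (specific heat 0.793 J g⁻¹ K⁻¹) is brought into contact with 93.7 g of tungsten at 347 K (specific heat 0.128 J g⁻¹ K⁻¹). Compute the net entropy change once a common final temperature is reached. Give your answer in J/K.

Energy balance: T_f = (m₁c₁T₁ + m₂c₂T₂)/(m₁c₁ + m₂c₂) = 566.55 K.
ΔS₁ = m₁c₁ ln(T_f/T₁) = 591.578 × ln(566.55/571) = -4.63 J/K.
ΔS₂ = m₂c₂ ln(T_f/T₂) = 11.9936 × ln(566.55/347) = 5.88 J/K.
ΔS_total = -4.63 + 5.88 = 1.25 J/K.

ΔS_total = 1.25 J/K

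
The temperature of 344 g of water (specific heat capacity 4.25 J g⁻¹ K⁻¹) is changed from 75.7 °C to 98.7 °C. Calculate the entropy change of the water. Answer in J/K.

In kelvin: T₁ = 348.85 K, T₂ = 371.85 K. ΔS = ∫dQ_rev/T = m c ln(T₂/T₁) = 344 × 4.25 × ln(371.85/348.85) = 93.3 J/K.

ΔS = 93.3 J/K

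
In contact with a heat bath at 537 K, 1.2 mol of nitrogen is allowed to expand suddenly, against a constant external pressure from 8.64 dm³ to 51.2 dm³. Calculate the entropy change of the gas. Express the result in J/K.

Entropy is a state function, so ΔS_gas depends only on the end states.
For an isothermal ideal gas ΔS_gas = nR ln(V₂/V₁) = 1.2 × 8.314 × ln(51.2/8.64) = 17.8 J/K.

ΔS_gas = 17.8 J/K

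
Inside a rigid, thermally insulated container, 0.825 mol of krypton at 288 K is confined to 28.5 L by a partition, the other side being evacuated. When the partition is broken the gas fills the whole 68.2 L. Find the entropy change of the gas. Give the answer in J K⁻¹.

For an ideal gas in free expansion Q = 0 and W = 0, so T is unchanged.
Entropy is a state function; using a reversible isothermal path, ΔS_gas = nR ln(V₂/V₁) = 0.825 × 8.314 × ln(68.2/28.5) = 5.98 J/K.

ΔS_gas = 5.98 J/K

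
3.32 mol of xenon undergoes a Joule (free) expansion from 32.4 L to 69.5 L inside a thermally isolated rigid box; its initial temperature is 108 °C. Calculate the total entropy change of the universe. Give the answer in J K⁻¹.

For an ideal gas in free expansion Q = 0 and W = 0, so T is unchanged.
Entropy is a state function; using a reversible isothermal path, ΔS_gas = nR ln(V₂/V₁) = 3.32 × 8.314 × ln(69.5/32.4) = 21.1 J/K.
The insulated surroundings exchange no heat, so ΔS_surr = 0 and ΔS_universe = ΔS_gas.

ΔS_universe = 21.1 J/K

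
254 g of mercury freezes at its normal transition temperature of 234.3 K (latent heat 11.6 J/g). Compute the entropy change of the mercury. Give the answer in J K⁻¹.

Heat released by the substance: Q = −mL = −254 × 11.6 = −2946.4 J.
At constant T, ΔS = Q_rev/T = −2946.4 / 234.3 = -12.6 J/K.

ΔS = -12.6 J/K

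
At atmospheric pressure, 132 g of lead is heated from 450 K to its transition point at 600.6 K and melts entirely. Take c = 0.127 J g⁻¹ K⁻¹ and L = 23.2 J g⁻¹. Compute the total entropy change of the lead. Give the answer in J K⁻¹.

Warming step: ΔS₁ = m c ln(T_tr/T_i) = 132 × 0.127 × ln(600.6/450) = 4.839 J/K.
Phase change: ΔS₂ = +mL/T_tr = 132 × 23.2 / 600.6 = 5.099 J/K.
ΔS_total = (4.839) + (5.099) = 9.94 J/K.

ΔS = 9.94 J/K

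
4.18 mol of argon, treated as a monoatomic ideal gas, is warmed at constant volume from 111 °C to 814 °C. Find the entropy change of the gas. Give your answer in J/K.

In kelvin: T₁ = 384.15 K, T₂ = 1087.15 K. At constant volume, ΔS = nC_V ln(T₂/T₁) with C_V = 3R/2 = 12.47 J mol⁻¹ K⁻¹.
ΔS = 4.18 × 12.47 × ln(1087.15/384.15) = 54.2 J/K.

ΔS = 54.2 J/K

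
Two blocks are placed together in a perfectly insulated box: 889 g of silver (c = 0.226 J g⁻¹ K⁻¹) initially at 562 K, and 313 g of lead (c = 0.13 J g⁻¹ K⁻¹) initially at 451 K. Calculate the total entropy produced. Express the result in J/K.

Energy balance: T_f = (m₁c₁T₁ + m₂c₂T₂)/(m₁c₁ + m₂c₂) = 543.31 K.
ΔS₁ = m₁c₁ ln(T_f/T₁) = 200.914 × ln(543.31/562) = -6.797 J/K.
ΔS₂ = m₂c₂ ln(T_f/T₂) = 40.69 × ln(543.31/451) = 7.577 J/K.
ΔS_total = -6.797 + 7.577 = 0.78 J/K.

ΔS_total = 0.78 J/K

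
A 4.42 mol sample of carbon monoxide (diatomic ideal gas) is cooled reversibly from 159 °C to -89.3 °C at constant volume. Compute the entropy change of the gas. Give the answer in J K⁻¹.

ΔS = -78.5 J/K

In kelvin: T₁ = 432.15 K, T₂ = 183.85 K. At constant volume, ΔS = nC_V ln(T₂/T₁) with C_V = 5R/2 = 20.79 J mol⁻¹ K⁻¹.
ΔS = 4.42 × 20.79 × ln(183.85/432.15) = -78.5 J/K.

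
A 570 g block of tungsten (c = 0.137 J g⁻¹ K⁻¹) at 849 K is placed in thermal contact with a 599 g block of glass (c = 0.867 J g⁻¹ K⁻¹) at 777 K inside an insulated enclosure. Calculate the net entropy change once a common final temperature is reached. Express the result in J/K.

ΔS_total = 0.272 J/K

Energy balance: T_f = (m₁c₁T₁ + m₂c₂T₂)/(m₁c₁ + m₂c₂) = 786.41 K.
ΔS₁ = m₁c₁ ln(T_f/T₁) = 78.09 × ln(786.41/849) = -5.9801 J/K.
ΔS₂ = m₂c₂ ln(T_f/T₂) = 519.333 × ln(786.41/777) = 6.2525 J/K.
ΔS_total = -5.9801 + 6.2525 = 0.272 J/K.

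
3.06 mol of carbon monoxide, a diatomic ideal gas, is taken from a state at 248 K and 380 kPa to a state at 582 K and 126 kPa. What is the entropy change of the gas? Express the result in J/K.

ΔS = nC_p ln(T₂/T₁) − nR ln(P₂/P₁), with C_p = 7R/2 = 29.1 J mol⁻¹ K⁻¹ for a diatomic ideal gas.
ΔS = 3.06 × [29.1 × ln(582/248) − 8.314 × ln(126/380)] = 104 J/K.

ΔS = 104 J/K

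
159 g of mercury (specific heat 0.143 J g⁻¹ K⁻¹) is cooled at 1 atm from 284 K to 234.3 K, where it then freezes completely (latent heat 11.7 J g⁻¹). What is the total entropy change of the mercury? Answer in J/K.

ΔS = -12.3 J/K

Cooling step: ΔS₁ = m c ln(T_tr/T_i) = 159 × 0.143 × ln(234.3/284) = -4.374 J/K.
Phase change: ΔS₂ = −mL/T_tr = −159 × 11.7 / 234.3 = -7.94 J/K.
ΔS_total = (-4.374) + (-7.94) = -12.3 J/K.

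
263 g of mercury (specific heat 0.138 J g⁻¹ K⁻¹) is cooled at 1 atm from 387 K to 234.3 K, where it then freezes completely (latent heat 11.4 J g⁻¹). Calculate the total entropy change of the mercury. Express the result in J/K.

ΔS = -31 J/K

Cooling step: ΔS₁ = m c ln(T_tr/T_i) = 263 × 0.138 × ln(234.3/387) = -18.21 J/K.
Phase change: ΔS₂ = −mL/T_tr = −263 × 11.4 / 234.3 = -12.8 J/K.
ΔS_total = (-18.21) + (-12.8) = -31 J/K.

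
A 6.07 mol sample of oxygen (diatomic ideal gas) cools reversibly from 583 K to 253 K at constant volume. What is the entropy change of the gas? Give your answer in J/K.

At constant volume, ΔS = nC_V ln(T₂/T₁) with C_V = 5R/2 = 20.79 J mol⁻¹ K⁻¹.
ΔS = 6.07 × 20.79 × ln(253/583) = -105 J/K.

ΔS = -105 J/K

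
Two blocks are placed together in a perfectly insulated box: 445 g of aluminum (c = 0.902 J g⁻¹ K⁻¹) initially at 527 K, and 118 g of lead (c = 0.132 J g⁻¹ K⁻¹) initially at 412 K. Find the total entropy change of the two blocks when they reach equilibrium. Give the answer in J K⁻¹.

Energy balance: T_f = (m₁c₁T₁ + m₂c₂T₂)/(m₁c₁ + m₂c₂) = 522.7 K.
ΔS₁ = m₁c₁ ln(T_f/T₁) = 401.39 × ln(522.7/527) = -3.285 J/K.
ΔS₂ = m₂c₂ ln(T_f/T₂) = 15.576 × ln(522.7/412) = 3.707 J/K.
ΔS_total = -3.285 + 3.707 = 0.422 J/K.

ΔS_total = 0.422 J/K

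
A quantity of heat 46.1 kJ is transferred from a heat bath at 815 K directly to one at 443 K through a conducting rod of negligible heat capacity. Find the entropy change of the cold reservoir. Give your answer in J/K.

ΔS_cold = 104 J/K

The cold reservoir gains heat Q, so ΔS_cold = +Q/T_C = 46100/443 = 104 J/K.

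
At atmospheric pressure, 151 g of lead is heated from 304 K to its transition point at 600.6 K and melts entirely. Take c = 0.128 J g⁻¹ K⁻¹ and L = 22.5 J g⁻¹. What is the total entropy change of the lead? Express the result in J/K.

Warming step: ΔS₁ = m c ln(T_tr/T_i) = 151 × 0.128 × ln(600.6/304) = 13.16 J/K.
Phase change: ΔS₂ = +mL/T_tr = 151 × 22.5 / 600.6 = 5.657 J/K.
ΔS_total = (13.16) + (5.657) = 18.8 J/K.

ΔS = 18.8 J/K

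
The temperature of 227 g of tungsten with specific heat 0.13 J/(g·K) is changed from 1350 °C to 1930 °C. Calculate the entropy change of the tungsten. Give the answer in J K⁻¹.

In kelvin: T₁ = 1623.15 K, T₂ = 2203.15 K. ΔS = ∫dQ_rev/T = m c ln(T₂/T₁) = 227 × 0.13 × ln(2203.15/1623.15) = 9.02 J/K.

ΔS = 9.02 J/K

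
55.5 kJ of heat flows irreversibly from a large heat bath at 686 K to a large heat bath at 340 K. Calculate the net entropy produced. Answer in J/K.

ΔS_hot = −Q/T_H = −55500/686 = -80.9 J/K and ΔS_cold = +Q/T_C = 55500/340 = 163.2 J/K.
ΔS_total = -80.9 + 163.2 = 82.3 J/K, positive as the second law requires.

ΔS_total = 82.3 J/K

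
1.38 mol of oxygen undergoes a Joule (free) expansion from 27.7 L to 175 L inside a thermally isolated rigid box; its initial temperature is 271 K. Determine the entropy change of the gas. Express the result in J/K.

ΔS_gas = 21.1 J/K

No heat is exchanged and no work is done, so the ideal-gas temperature stays constant.
Entropy is a state function; using a reversible isothermal path, ΔS_gas = nR ln(V₂/V₁) = 1.38 × 8.314 × ln(175/27.7) = 21.1 J/K.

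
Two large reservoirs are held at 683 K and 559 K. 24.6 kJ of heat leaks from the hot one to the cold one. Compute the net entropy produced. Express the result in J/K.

ΔS_total = 7.99 J/K

ΔS_hot = −Q/T_H = −24600/683 = -36.02 J/K and ΔS_cold = +Q/T_C = 24600/559 = 44.01 J/K.
ΔS_total = -36.02 + 44.01 = 7.99 J/K, positive as the second law requires.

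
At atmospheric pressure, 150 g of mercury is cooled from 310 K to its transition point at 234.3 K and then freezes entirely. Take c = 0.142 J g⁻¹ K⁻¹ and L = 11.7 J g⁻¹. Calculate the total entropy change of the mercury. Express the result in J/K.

ΔS = -13.5 J/K

Cooling step: ΔS₁ = m c ln(T_tr/T_i) = 150 × 0.142 × ln(234.3/310) = -5.963 J/K.
Phase change: ΔS₂ = −mL/T_tr = −150 × 11.7 / 234.3 = -7.49 J/K.
ΔS_total = (-5.963) + (-7.49) = -13.5 J/K.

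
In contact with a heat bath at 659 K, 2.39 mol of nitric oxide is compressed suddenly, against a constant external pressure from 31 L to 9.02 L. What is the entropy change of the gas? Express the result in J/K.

Entropy is a state function, so ΔS_gas depends only on the end states.
For an isothermal ideal gas ΔS_gas = nR ln(V₂/V₁) = 2.39 × 8.314 × ln(9.02/31) = -24.5 J/K.

ΔS_gas = -24.5 J/K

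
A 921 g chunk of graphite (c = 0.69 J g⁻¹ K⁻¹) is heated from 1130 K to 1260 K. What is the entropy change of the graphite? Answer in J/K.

ΔS = 69.2 J/K

ΔS = ∫dQ_rev/T = m c ln(T₂/T₁) = 921 × 0.69 × ln(1260/1130) = 69.2 J/K.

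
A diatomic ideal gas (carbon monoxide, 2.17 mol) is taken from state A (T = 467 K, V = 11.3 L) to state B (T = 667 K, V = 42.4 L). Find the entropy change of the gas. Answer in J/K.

Entropy is a state function: ΔS = nC_V ln(T₂/T₁) + nR ln(V₂/V₁), with C_V = 5R/2 = 20.79 J mol⁻¹ K⁻¹ for a diatomic ideal gas.
ΔS = 2.17 × [20.79 × ln(667/467) + 8.314 × ln(42.4/11.3)] = 39.9 J/K.

ΔS = 39.9 J/K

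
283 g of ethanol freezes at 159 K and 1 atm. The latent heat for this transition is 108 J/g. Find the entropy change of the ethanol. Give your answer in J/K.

Heat released by the substance: Q = −mL = −283 × 108 = −30564 J.
At constant T, ΔS = Q_rev/T = −30564 / 159 = -192 J/K.

ΔS = -192 J/K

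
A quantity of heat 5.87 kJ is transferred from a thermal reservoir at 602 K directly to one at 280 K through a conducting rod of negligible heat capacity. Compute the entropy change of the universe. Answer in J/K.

ΔS_total = 11.2 J/K

ΔS_hot = −Q/T_H = −5870/602 = -9.751 J/K and ΔS_cold = +Q/T_C = 5870/280 = 20.96 J/K.
ΔS_total = -9.751 + 20.96 = 11.2 J/K, positive as the second law requires.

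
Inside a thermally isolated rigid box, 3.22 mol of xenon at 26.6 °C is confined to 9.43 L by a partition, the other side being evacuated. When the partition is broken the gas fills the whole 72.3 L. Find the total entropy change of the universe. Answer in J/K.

ΔS_universe = 54.5 J/K

No heat is exchanged and no work is done, so the ideal-gas temperature stays constant.
Entropy is a state function; using a reversible isothermal path, ΔS_gas = nR ln(V₂/V₁) = 3.22 × 8.314 × ln(72.3/9.43) = 54.5 J/K.
The insulated surroundings exchange no heat, so ΔS_surr = 0 and ΔS_universe = ΔS_gas.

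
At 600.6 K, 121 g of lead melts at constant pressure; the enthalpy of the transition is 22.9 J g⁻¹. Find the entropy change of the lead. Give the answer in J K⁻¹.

ΔS = 4.61 J/K

Heat absorbed by the substance: Q = mL = 121 × 22.9 = 2770.9 J.
At constant T, ΔS = Q_rev/T = 2770.9 / 600.6 = 4.61 J/K.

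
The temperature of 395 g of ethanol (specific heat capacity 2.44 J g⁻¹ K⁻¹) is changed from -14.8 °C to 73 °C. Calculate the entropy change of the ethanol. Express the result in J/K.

ΔS = 282 J/K

In kelvin: T₁ = 258.35 K, T₂ = 346.15 K. ΔS = ∫dQ_rev/T = m c ln(T₂/T₁) = 395 × 2.44 × ln(346.15/258.35) = 282 J/K.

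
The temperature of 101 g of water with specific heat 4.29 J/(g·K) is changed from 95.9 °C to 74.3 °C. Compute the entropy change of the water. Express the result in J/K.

In kelvin: T₁ = 369.05 K, T₂ = 347.45 K. ΔS = ∫dQ_rev/T = m c ln(T₂/T₁) = 101 × 4.29 × ln(347.45/369.05) = -26.1 J/K.

ΔS = -26.1 J/K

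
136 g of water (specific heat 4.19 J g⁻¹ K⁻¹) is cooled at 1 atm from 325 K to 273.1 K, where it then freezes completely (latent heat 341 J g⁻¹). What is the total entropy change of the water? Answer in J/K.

Cooling step: ΔS₁ = m c ln(T_tr/T_i) = 136 × 4.19 × ln(273.1/325) = -99.14 J/K.
Phase change: ΔS₂ = −mL/T_tr = −136 × 341 / 273.1 = -169.8 J/K.
ΔS_total = (-99.14) + (-169.8) = -269 J/K.

ΔS = -269 J/K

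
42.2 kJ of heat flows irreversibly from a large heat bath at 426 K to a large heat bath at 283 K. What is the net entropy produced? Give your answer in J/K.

ΔS_total = 50.1 J/K

ΔS_hot = −Q/T_H = −42200/426 = -99.061 J/K and ΔS_cold = +Q/T_C = 42200/283 = 149.12 J/K.
ΔS_total = -99.061 + 149.12 = 50.1 J/K, positive as the second law requires.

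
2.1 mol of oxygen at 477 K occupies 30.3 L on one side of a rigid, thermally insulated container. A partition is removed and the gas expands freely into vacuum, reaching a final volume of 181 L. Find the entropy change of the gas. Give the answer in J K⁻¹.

ΔS_gas = 31.2 J/K

No heat is exchanged and no work is done, so the ideal-gas temperature stays constant.
Entropy is a state function; using a reversible isothermal path, ΔS_gas = nR ln(V₂/V₁) = 2.1 × 8.314 × ln(181/30.3) = 31.2 J/K.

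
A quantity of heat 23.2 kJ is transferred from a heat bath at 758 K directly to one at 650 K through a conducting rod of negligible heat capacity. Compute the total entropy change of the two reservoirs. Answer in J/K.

ΔS_hot = −Q/T_H = −23200/758 = -30.607 J/K and ΔS_cold = +Q/T_C = 23200/650 = 35.692 J/K.
ΔS_total = -30.607 + 35.692 = 5.09 J/K, positive as the second law requires.

ΔS_total = 5.09 J/K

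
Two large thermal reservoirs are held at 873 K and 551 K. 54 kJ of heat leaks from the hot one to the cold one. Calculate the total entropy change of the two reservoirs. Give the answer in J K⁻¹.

ΔS_hot = −Q/T_H = −54000/873 = -61.86 J/K and ΔS_cold = +Q/T_C = 54000/551 = 98 J/K.
ΔS_total = -61.86 + 98 = 36.1 J/K, positive as the second law requires.

ΔS_total = 36.1 J/K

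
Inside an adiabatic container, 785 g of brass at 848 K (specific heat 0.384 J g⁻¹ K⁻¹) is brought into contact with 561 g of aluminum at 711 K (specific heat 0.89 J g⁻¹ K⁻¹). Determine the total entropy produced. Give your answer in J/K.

ΔS_total = 2.96 J/K

Energy balance: T_f = (m₁c₁T₁ + m₂c₂T₂)/(m₁c₁ + m₂c₂) = 762.57 K.
ΔS₁ = m₁c₁ ln(T_f/T₁) = 301.44 × ln(762.57/848) = -32.007 J/K.
ΔS₂ = m₂c₂ ln(T_f/T₂) = 499.29 × ln(762.57/711) = 34.964 J/K.
ΔS_total = -32.007 + 34.964 = 2.96 J/K.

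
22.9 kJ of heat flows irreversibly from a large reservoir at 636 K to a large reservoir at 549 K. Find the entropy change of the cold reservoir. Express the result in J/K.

The cold reservoir gains heat Q, so ΔS_cold = +Q/T_C = 22900/549 = 41.7 J/K.

ΔS_cold = 41.7 J/K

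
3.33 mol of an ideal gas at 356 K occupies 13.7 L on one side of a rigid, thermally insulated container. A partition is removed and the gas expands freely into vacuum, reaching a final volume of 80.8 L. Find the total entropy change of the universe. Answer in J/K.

ΔS_universe = 49.1 J/K

For an ideal gas in free expansion Q = 0 and W = 0, so T is unchanged.
Entropy is a state function; using a reversible isothermal path, ΔS_gas = nR ln(V₂/V₁) = 3.33 × 8.314 × ln(80.8/13.7) = 49.1 J/K.
The insulated surroundings exchange no heat, so ΔS_surr = 0 and ΔS_universe = ΔS_gas.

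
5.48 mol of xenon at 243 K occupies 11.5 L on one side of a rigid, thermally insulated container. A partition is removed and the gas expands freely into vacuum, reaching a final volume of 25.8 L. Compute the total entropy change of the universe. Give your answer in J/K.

ΔS_universe = 36.8 J/K

No heat is exchanged and no work is done, so the ideal-gas temperature stays constant.
Entropy is a state function; using a reversible isothermal path, ΔS_gas = nR ln(V₂/V₁) = 5.48 × 8.314 × ln(25.8/11.5) = 36.8 J/K.
The insulated surroundings exchange no heat, so ΔS_surr = 0 and ΔS_universe = ΔS_gas.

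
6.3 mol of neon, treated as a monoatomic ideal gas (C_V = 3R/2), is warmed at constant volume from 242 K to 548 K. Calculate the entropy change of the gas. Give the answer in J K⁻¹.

ΔS = 64.2 J/K

At constant volume, ΔS = nC_V ln(T₂/T₁) with C_V = 3R/2 = 12.47 J mol⁻¹ K⁻¹.
ΔS = 6.3 × 12.47 × ln(548/242) = 64.2 J/K.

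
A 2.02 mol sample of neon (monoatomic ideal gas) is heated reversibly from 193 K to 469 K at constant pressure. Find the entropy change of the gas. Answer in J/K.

At constant pressure, ΔS = nC_p ln(T₂/T₁) with C_p = 5R/2 = 20.79 J mol⁻¹ K⁻¹.
ΔS = 2.02 × 20.79 × ln(469/193) = 37.3 J/K.

ΔS = 37.3 J/K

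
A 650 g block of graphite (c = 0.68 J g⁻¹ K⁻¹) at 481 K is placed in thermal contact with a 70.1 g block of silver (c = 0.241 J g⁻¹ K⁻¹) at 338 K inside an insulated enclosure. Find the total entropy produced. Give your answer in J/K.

ΔS_total = 0.91 J/K

Energy balance: T_f = (m₁c₁T₁ + m₂c₂T₂)/(m₁c₁ + m₂c₂) = 475.74 K.
ΔS₁ = m₁c₁ ln(T_f/T₁) = 442 × ln(475.74/481) = -4.8643 J/K.
ΔS₂ = m₂c₂ ln(T_f/T₂) = 16.8941 × ln(475.74/338) = 5.7747 J/K.
ΔS_total = -4.8643 + 5.7747 = 0.91 J/K.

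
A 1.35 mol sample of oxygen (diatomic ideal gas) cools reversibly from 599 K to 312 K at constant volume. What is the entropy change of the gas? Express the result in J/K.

At constant volume, ΔS = nC_V ln(T₂/T₁) with C_V = 5R/2 = 20.79 J mol⁻¹ K⁻¹.
ΔS = 1.35 × 20.79 × ln(312/599) = -18.3 J/K.

ΔS = -18.3 J/K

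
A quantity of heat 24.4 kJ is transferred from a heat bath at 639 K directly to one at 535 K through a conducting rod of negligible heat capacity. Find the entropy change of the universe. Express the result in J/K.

ΔS_hot = −Q/T_H = −24400/639 = -38.185 J/K and ΔS_cold = +Q/T_C = 24400/535 = 45.607 J/K.
ΔS_total = -38.185 + 45.607 = 7.42 J/K, positive as the second law requires.

ΔS_total = 7.42 J/K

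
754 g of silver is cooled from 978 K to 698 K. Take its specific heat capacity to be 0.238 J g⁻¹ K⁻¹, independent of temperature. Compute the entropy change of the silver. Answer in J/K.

ΔS = -60.5 J/K

ΔS = ∫dQ_rev/T = m c ln(T₂/T₁) = 754 × 0.238 × ln(698/978) = -60.5 J/K.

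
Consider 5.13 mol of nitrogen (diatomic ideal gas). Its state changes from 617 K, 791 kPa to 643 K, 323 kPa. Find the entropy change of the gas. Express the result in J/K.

ΔS = 44.4 J/K

ΔS = nC_p ln(T₂/T₁) − nR ln(P₂/P₁), with C_p = 7R/2 = 29.1 J mol⁻¹ K⁻¹ for a diatomic ideal gas.
ΔS = 5.13 × [29.1 × ln(643/617) − 8.314 × ln(323/791)] = 44.4 J/K.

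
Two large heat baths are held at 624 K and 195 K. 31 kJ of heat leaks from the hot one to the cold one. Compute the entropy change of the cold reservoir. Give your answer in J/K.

The cold reservoir gains heat Q, so ΔS_cold = +Q/T_C = 31000/195 = 159 J/K.

ΔS_cold = 159 J/K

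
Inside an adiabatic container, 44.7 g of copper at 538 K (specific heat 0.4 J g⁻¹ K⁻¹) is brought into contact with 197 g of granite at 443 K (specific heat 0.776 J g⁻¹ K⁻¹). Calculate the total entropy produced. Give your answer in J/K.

Energy balance: T_f = (m₁c₁T₁ + m₂c₂T₂)/(m₁c₁ + m₂c₂) = 452.95 K.
ΔS₁ = m₁c₁ ln(T_f/T₁) = 17.88 × ln(452.95/538) = -3.077 J/K.
ΔS₂ = m₂c₂ ln(T_f/T₂) = 152.872 × ln(452.95/443) = 3.395 J/K.
ΔS_total = -3.077 + 3.395 = 0.318 J/K.

ΔS_total = 0.318 J/K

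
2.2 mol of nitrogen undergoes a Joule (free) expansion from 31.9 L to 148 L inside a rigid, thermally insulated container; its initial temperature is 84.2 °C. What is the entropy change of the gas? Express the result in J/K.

For an ideal gas in free expansion Q = 0 and W = 0, so T is unchanged.
Entropy is a state function; using a reversible isothermal path, ΔS_gas = nR ln(V₂/V₁) = 2.2 × 8.314 × ln(148/31.9) = 28.1 J/K.

ΔS_gas = 28.1 J/K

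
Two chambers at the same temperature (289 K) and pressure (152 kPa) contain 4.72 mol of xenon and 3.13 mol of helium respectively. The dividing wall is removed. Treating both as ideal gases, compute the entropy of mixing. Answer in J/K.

ΔS_mix = 43.9 J/K

Mole fractions: x_A = 4.72/7.85 = 0.601, x_B = 0.399.
ΔS_mix = −R(n_A ln x_A + n_B ln x_B) = −8.314 × (4.72 ln 0.601 + 3.13 ln 0.399) = 43.9 J/K.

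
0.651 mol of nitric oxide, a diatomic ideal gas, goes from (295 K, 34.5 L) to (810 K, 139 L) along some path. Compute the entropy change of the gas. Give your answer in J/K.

ΔS = 21.2 J/K

Entropy is a state function: ΔS = nC_V ln(T₂/T₁) + nR ln(V₂/V₁), with C_V = 5R/2 = 20.79 J mol⁻¹ K⁻¹ for a diatomic ideal gas.
ΔS = 0.651 × [20.79 × ln(810/295) + 8.314 × ln(139/34.5)] = 21.2 J/K.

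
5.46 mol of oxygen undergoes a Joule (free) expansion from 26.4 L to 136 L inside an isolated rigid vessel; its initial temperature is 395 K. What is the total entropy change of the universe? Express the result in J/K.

For an ideal gas in free expansion Q = 0 and W = 0, so T is unchanged.
Entropy is a state function; using a reversible isothermal path, ΔS_gas = nR ln(V₂/V₁) = 5.46 × 8.314 × ln(136/26.4) = 74.4 J/K.
The insulated surroundings exchange no heat, so ΔS_surr = 0 and ΔS_universe = ΔS_gas.

ΔS_universe = 74.4 J/K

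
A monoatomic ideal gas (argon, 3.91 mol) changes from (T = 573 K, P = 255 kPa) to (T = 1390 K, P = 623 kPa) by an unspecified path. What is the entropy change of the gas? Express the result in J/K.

ΔS = 43 J/K

ΔS = nC_p ln(T₂/T₁) − nR ln(P₂/P₁), with C_p = 5R/2 = 20.79 J mol⁻¹ K⁻¹ for a monoatomic ideal gas.
ΔS = 3.91 × [20.79 × ln(1390/573) − 8.314 × ln(623/255)] = 43 J/K.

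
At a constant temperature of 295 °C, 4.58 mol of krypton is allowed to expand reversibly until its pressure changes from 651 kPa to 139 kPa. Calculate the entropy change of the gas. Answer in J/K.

For an isothermal ideal gas ΔS_gas = nR ln(P₁/P₂) = 4.58 × 8.314 × ln(651/139) = 58.8 J/K.

ΔS_gas = 58.8 J/K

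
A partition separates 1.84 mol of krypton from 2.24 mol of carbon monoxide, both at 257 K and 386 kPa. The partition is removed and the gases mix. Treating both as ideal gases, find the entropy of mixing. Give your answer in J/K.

ΔS_mix = 23.3 J/K

Mole fractions: x_A = 1.84/4.08 = 0.451, x_B = 0.549.
ΔS_mix = −R(n_A ln x_A + n_B ln x_B) = −8.314 × (1.84 ln 0.451 + 2.24 ln 0.549) = 23.3 J/K.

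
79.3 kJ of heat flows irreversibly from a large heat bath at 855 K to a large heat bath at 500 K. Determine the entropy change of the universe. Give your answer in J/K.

ΔS_total = 65.9 J/K

ΔS_hot = −Q/T_H = −79300/855 = -92.749 J/K and ΔS_cold = +Q/T_C = 79300/500 = 158.6 J/K.
ΔS_total = -92.749 + 158.6 = 65.9 J/K, positive as the second law requires.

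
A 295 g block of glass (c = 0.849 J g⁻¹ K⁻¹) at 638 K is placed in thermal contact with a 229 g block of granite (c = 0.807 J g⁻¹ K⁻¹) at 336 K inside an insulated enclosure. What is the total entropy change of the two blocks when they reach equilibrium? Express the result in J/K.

Energy balance: T_f = (m₁c₁T₁ + m₂c₂T₂)/(m₁c₁ + m₂c₂) = 509.78 K.
ΔS₁ = m₁c₁ ln(T_f/T₁) = 250.455 × ln(509.78/638) = -56.194 J/K.
ΔS₂ = m₂c₂ ln(T_f/T₂) = 184.803 × ln(509.78/336) = 77.037 J/K.
ΔS_total = -56.194 + 77.037 = 20.8 J/K.

ΔS_total = 20.8 J/K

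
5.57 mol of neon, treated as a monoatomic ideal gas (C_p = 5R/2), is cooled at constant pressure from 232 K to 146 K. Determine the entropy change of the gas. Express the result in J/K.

At constant pressure, ΔS = nC_p ln(T₂/T₁) with C_p = 5R/2 = 20.79 J mol⁻¹ K⁻¹.
ΔS = 5.57 × 20.79 × ln(146/232) = -53.6 J/K.

ΔS = -53.6 J/K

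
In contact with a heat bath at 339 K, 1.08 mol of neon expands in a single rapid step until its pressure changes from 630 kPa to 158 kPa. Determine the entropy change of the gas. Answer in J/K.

Entropy is a state function, so ΔS_gas depends only on the end states.
For an isothermal ideal gas ΔS_gas = nR ln(P₁/P₂) = 1.08 × 8.314 × ln(630/158) = 12.4 J/K.

ΔS_gas = 12.4 J/K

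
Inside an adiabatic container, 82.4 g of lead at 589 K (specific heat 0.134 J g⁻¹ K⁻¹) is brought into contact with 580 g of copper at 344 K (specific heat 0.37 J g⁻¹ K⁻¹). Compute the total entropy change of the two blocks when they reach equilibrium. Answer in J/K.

Energy balance: T_f = (m₁c₁T₁ + m₂c₂T₂)/(m₁c₁ + m₂c₂) = 355.99 K.
ΔS₁ = m₁c₁ ln(T_f/T₁) = 11.0416 × ln(355.99/589) = -5.56 J/K.
ΔS₂ = m₂c₂ ln(T_f/T₂) = 214.6 × ln(355.99/344) = 7.352 J/K.
ΔS_total = -5.56 + 7.352 = 1.79 J/K.

ΔS_total = 1.79 J/K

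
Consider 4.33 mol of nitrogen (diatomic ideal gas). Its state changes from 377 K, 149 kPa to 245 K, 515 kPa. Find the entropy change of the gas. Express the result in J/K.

ΔS = nC_p ln(T₂/T₁) − nR ln(P₂/P₁), with C_p = 7R/2 = 29.1 J mol⁻¹ K⁻¹ for a diatomic ideal gas.
ΔS = 4.33 × [29.1 × ln(245/377) − 8.314 × ln(515/149)] = -99 J/K.

ΔS = -99 J/K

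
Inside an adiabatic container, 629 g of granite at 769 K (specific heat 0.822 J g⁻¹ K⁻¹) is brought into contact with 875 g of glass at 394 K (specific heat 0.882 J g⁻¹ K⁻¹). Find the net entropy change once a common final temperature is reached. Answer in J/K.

ΔS_total = 71 J/K

Energy balance: T_f = (m₁c₁T₁ + m₂c₂T₂)/(m₁c₁ + m₂c₂) = 544.44 K.
ΔS₁ = m₁c₁ ln(T_f/T₁) = 517.038 × ln(544.44/769) = -178.55 J/K.
ΔS₂ = m₂c₂ ln(T_f/T₂) = 771.75 × ln(544.44/394) = 249.59 J/K.
ΔS_total = -178.55 + 249.59 = 71 J/K.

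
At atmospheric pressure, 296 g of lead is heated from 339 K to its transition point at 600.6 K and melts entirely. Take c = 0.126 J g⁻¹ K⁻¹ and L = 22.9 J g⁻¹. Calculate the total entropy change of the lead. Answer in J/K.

ΔS = 32.6 J/K

Warming step: ΔS₁ = m c ln(T_tr/T_i) = 296 × 0.126 × ln(600.6/339) = 21.33 J/K.
Phase change: ΔS₂ = +mL/T_tr = 296 × 22.9 / 600.6 = 11.29 J/K.
ΔS_total = (21.33) + (11.29) = 32.6 J/K.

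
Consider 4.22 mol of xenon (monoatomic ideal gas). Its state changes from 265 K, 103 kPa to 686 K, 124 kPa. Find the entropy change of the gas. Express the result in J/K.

ΔS = 76.9 J/K

ΔS = nC_p ln(T₂/T₁) − nR ln(P₂/P₁), with C_p = 5R/2 = 20.79 J mol⁻¹ K⁻¹ for a monoatomic ideal gas.
ΔS = 4.22 × [20.79 × ln(686/265) − 8.314 × ln(124/103)] = 76.9 J/K.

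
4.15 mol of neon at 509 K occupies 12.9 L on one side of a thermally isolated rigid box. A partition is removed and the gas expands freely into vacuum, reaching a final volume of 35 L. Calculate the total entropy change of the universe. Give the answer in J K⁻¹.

No heat is exchanged and no work is done, so the ideal-gas temperature stays constant.
Entropy is a state function; using a reversible isothermal path, ΔS_gas = nR ln(V₂/V₁) = 4.15 × 8.314 × ln(35/12.9) = 34.4 J/K.
The insulated surroundings exchange no heat, so ΔS_surr = 0 and ΔS_universe = ΔS_gas.

ΔS_universe = 34.4 J/K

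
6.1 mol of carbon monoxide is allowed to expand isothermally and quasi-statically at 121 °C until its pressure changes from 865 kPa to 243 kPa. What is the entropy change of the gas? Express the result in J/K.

ΔS_gas = 64.4 J/K

For an isothermal ideal gas ΔS_gas = nR ln(P₁/P₂) = 6.1 × 8.314 × ln(865/243) = 64.4 J/K.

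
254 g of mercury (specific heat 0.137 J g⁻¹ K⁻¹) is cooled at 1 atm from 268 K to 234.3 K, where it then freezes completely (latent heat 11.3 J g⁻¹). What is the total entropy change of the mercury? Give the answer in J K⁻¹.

Cooling step: ΔS₁ = m c ln(T_tr/T_i) = 254 × 0.137 × ln(234.3/268) = -4.676 J/K.
Phase change: ΔS₂ = −mL/T_tr = −254 × 11.3 / 234.3 = -12.25 J/K.
ΔS_total = (-4.676) + (-12.25) = -16.9 J/K.

ΔS = -16.9 J/K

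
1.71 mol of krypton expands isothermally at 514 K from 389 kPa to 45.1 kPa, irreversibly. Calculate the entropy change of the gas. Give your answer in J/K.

ΔS_gas = 30.6 J/K

Entropy is a state function, so ΔS_gas depends only on the end states.
For an isothermal ideal gas ΔS_gas = nR ln(P₁/P₂) = 1.71 × 8.314 × ln(389/45.1) = 30.6 J/K.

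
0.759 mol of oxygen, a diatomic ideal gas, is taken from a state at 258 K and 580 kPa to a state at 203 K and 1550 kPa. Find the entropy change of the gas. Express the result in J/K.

ΔS = nC_p ln(T₂/T₁) − nR ln(P₂/P₁), with C_p = 7R/2 = 29.1 J mol⁻¹ K⁻¹ for a diatomic ideal gas.
ΔS = 0.759 × [29.1 × ln(203/258) − 8.314 × ln(1550/580)] = -11.5 J/K.

ΔS = -11.5 J/K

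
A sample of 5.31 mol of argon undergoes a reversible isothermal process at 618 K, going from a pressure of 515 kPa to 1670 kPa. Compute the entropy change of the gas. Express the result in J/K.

ΔS_gas = -51.9 J/K

For an isothermal ideal gas ΔS_gas = nR ln(P₁/P₂) = 5.31 × 8.314 × ln(515/1670) = -51.9 J/K.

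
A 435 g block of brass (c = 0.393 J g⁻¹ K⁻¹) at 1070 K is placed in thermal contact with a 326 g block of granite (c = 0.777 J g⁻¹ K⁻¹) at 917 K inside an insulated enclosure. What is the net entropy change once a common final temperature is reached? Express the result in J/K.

ΔS_total = 1.23 J/K

Energy balance: T_f = (m₁c₁T₁ + m₂c₂T₂)/(m₁c₁ + m₂c₂) = 978.65 K.
ΔS₁ = m₁c₁ ln(T_f/T₁) = 170.955 × ln(978.65/1070) = -15.256 J/K.
ΔS₂ = m₂c₂ ln(T_f/T₂) = 253.302 × ln(978.65/917) = 16.482 J/K.
ΔS_total = -15.256 + 16.482 = 1.23 J/K.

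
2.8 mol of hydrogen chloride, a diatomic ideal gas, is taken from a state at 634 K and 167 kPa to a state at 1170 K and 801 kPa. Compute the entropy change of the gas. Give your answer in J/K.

ΔS = nC_p ln(T₂/T₁) − nR ln(P₂/P₁), with C_p = 7R/2 = 29.1 J mol⁻¹ K⁻¹ for a diatomic ideal gas.
ΔS = 2.8 × [29.1 × ln(1170/634) − 8.314 × ln(801/167)] = 13.4 J/K.

ΔS = 13.4 J/K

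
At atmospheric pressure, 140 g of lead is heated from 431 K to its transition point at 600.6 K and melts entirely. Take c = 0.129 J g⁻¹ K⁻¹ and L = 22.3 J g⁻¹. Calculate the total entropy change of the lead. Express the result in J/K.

Warming step: ΔS₁ = m c ln(T_tr/T_i) = 140 × 0.129 × ln(600.6/431) = 5.993 J/K.
Phase change: ΔS₂ = +mL/T_tr = 140 × 22.3 / 600.6 = 5.198 J/K.
ΔS_total = (5.993) + (5.198) = 11.2 J/K.

ΔS = 11.2 J/K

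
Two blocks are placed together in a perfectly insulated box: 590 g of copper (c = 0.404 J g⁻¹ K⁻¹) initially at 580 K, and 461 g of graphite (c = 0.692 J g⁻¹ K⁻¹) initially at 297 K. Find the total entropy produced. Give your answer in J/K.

ΔS_total = 31 J/K

Energy balance: T_f = (m₁c₁T₁ + m₂c₂T₂)/(m₁c₁ + m₂c₂) = 418.02 K.
ΔS₁ = m₁c₁ ln(T_f/T₁) = 238.36 × ln(418.02/580) = -78.06 J/K.
ΔS₂ = m₂c₂ ln(T_f/T₂) = 319.012 × ln(418.02/297) = 109.04 J/K.
ΔS_total = -78.06 + 109.04 = 31 J/K.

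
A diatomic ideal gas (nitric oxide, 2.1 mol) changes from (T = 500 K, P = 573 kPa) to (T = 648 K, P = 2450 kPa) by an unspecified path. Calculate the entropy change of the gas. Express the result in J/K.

ΔS = nC_p ln(T₂/T₁) − nR ln(P₂/P₁), with C_p = 7R/2 = 29.1 J mol⁻¹ K⁻¹ for a diatomic ideal gas.
ΔS = 2.1 × [29.1 × ln(648/500) − 8.314 × ln(2450/573)] = -9.52 J/K.

ΔS = -9.52 J/K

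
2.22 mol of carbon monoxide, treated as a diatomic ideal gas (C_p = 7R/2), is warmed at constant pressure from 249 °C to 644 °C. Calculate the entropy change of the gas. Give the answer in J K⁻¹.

ΔS = 36.4 J/K

In kelvin: T₁ = 522.15 K, T₂ = 917.15 K. At constant pressure, ΔS = nC_p ln(T₂/T₁) with C_p = 7R/2 = 29.1 J mol⁻¹ K⁻¹.
ΔS = 2.22 × 29.1 × ln(917.15/522.15) = 36.4 J/K.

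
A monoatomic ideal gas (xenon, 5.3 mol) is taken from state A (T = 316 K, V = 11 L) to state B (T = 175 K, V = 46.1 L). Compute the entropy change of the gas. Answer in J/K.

Entropy is a state function: ΔS = nC_V ln(T₂/T₁) + nR ln(V₂/V₁), with C_V = 3R/2 = 12.47 J mol⁻¹ K⁻¹ for a monoatomic ideal gas.
ΔS = 5.3 × [12.47 × ln(175/316) + 8.314 × ln(46.1/11)] = 24.1 J/K.

ΔS = 24.1 J/K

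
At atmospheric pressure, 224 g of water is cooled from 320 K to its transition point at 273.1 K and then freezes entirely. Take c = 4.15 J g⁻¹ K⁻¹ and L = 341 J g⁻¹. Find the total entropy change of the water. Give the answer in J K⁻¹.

Cooling step: ΔS₁ = m c ln(T_tr/T_i) = 224 × 4.15 × ln(273.1/320) = -147.3 J/K.
Phase change: ΔS₂ = −mL/T_tr = −224 × 341 / 273.1 = -279.7 J/K.
ΔS_total = (-147.3) + (-279.7) = -427 J/K.

ΔS = -427 J/K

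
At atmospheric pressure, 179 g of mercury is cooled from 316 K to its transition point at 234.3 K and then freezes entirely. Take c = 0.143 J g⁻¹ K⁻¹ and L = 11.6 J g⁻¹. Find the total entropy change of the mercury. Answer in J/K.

Cooling step: ΔS₁ = m c ln(T_tr/T_i) = 179 × 0.143 × ln(234.3/316) = -7.657 J/K.
Phase change: ΔS₂ = −mL/T_tr = −179 × 11.6 / 234.3 = -8.862 J/K.
ΔS_total = (-7.657) + (-8.862) = -16.5 J/K.

ΔS = -16.5 J/K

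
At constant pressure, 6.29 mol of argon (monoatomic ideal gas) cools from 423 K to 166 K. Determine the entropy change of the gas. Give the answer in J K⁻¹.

At constant pressure, ΔS = nC_p ln(T₂/T₁) with C_p = 5R/2 = 20.79 J mol⁻¹ K⁻¹.
ΔS = 6.29 × 20.79 × ln(166/423) = -122 J/K.

ΔS = -122 J/K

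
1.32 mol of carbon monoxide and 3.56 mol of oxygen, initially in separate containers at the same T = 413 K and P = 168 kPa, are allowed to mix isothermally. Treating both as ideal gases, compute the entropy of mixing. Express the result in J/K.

ΔS_mix = 23.7 J/K

Mole fractions: x_A = 1.32/4.88 = 0.27, x_B = 0.73.
ΔS_mix = −R(n_A ln x_A + n_B ln x_B) = −8.314 × (1.32 ln 0.27 + 3.56 ln 0.73) = 23.7 J/K.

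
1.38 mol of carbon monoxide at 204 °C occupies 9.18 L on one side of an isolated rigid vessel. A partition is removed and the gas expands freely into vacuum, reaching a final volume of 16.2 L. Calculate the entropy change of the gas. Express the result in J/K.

ΔS_gas = 6.52 J/K

No heat is exchanged and no work is done, so the ideal-gas temperature stays constant.
Entropy is a state function; using a reversible isothermal path, ΔS_gas = nR ln(V₂/V₁) = 1.38 × 8.314 × ln(16.2/9.18) = 6.52 J/K.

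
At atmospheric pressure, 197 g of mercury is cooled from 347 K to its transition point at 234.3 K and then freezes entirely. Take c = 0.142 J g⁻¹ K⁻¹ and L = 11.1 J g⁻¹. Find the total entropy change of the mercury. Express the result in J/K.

Cooling step: ΔS₁ = m c ln(T_tr/T_i) = 197 × 0.142 × ln(234.3/347) = -10.99 J/K.
Phase change: ΔS₂ = −mL/T_tr = −197 × 11.1 / 234.3 = -9.333 J/K.
ΔS_total = (-10.99) + (-9.333) = -20.3 J/K.

ΔS = -20.3 J/K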